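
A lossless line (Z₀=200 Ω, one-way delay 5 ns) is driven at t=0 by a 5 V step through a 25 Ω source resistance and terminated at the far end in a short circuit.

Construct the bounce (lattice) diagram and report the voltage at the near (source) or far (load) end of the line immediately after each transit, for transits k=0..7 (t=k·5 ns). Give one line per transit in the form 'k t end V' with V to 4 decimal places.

0 0 source 4.4444
1 5 load 0.0000
2 10 source 3.4568
3 15 load 0.0000
4 20 source 2.6886
5 25 load 0.0000
6 30 source 2.0911
7 35 load 0.0000

Γ_L=-1.000000, Γ_S=-0.777778; launch V₁=5·200/225=4.444444
k=0 src: V=4.4444
k=1 load: inc=4.444444, refl=4.444444·-1.000000=-4.4444; V=0.000000+4.444444+-4.444444=0.0000
k=2 src: inc=-4.444444, refl=-4.444444·-0.777778=3.4568; V=4.444444+-4.444444+3.456790=3.4568
k=3 load: inc=3.456790, refl=3.456790·-1.000000=-3.4568; V=0.000000+3.456790+-3.456790=0.0000
k=4 src: inc=-3.456790, refl=-3.456790·-0.777778=2.6886; V=3.456790+-3.456790+2.688615=2.6886
k=5 load: inc=2.688615, refl=2.688615·-1.000000=-2.6886; V=0.000000+2.688615+-2.688615=0.0000
k=6 src: inc=-2.688615, refl=-2.688615·-0.777778=2.0911; V=2.688615+-2.688615+2.091145=2.0911
k=7 load: inc=2.091145, refl=2.091145·-1.000000=-2.0911; V=0.000000+2.091145+-2.091145=0.0000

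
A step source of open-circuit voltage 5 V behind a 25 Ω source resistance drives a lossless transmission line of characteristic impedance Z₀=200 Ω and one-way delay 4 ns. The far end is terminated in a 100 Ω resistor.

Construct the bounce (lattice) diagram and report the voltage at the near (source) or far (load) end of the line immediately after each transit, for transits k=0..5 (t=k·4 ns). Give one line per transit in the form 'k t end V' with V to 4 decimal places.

0 0 source 4.4444
1 4 load 2.9630
2 8 source 4.1152
3 12 load 3.7311
4 16 source 4.0299
5 20 load 3.9303

Γ_L=-0.333333, Γ_S=-0.777778; launch V₁=5·200/225=4.444444
k=0 src: V=4.4444
k=1 load: inc=4.444444, refl=4.444444·-0.333333=-1.4815; V=0.000000+4.444444+-1.481481=2.9630
k=2 src: inc=-1.481481, refl=-1.481481·-0.777778=1.1523; V=4.444444+-1.481481+1.152263=4.1152
k=3 load: inc=1.152263, refl=1.152263·-0.333333=-0.3841; V=2.962963+1.152263+-0.384088=3.7311
k=4 src: inc=-0.384088, refl=-0.384088·-0.777778=0.2987; V=4.115226+-0.384088+0.298735=4.0299
k=5 load: inc=0.298735, refl=0.298735·-0.333333=-0.0996; V=3.731139+0.298735+-0.099578=3.9303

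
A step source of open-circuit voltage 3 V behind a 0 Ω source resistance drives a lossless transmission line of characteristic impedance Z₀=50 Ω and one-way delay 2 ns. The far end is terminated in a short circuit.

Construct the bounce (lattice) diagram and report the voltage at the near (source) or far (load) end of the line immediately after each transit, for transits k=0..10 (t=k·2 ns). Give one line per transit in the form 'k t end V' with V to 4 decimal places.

0 0 source 3.0000
1 2 load 0.0000
2 4 source 3.0000
3 6 load 0.0000
4 8 source 3.0000
5 10 load 0.0000
6 12 source 3.0000
7 14 load 0.0000
8 16 source 3.0000
9 18 load 0.0000
10 20 source 3.0000

Γ_L=-1.000000, Γ_S=-1.000000; launch V₁=3·50/50=3.000000
k=0 src: V=3.0000
k=1 load: inc=3.000000, refl=3.000000·-1.000000=-3.0000; V=0.000000+3.000000+-3.000000=0.0000
k=2 src: inc=-3.000000, refl=-3.000000·-1.000000=3.0000; V=3.000000+-3.000000+3.000000=3.0000
k=3 load: inc=3.000000, refl=3.000000·-1.000000=-3.0000; V=0.000000+3.000000+-3.000000=0.0000
k=4 src: inc=-3.000000, refl=-3.000000·-1.000000=3.0000; V=3.000000+-3.000000+3.000000=3.0000
k=5 load: inc=3.000000, refl=3.000000·-1.000000=-3.0000; V=0.000000+3.000000+-3.000000=0.0000
k=6 src: inc=-3.000000, refl=-3.000000·-1.000000=3.0000; V=3.000000+-3.000000+3.000000=3.0000
k=7 load: inc=3.000000, refl=3.000000·-1.000000=-3.0000; V=0.000000+3.000000+-3.000000=0.0000
k=8 src: inc=-3.000000, refl=-3.000000·-1.000000=3.0000; V=3.000000+-3.000000+3.000000=3.0000
k=9 load: inc=3.000000, refl=3.000000·-1.000000=-3.0000; V=0.000000+3.000000+-3.000000=0.0000
k=10 src: inc=-3.000000, refl=-3.000000·-1.000000=3.0000; V=3.000000+-3.000000+3.000000=3.0000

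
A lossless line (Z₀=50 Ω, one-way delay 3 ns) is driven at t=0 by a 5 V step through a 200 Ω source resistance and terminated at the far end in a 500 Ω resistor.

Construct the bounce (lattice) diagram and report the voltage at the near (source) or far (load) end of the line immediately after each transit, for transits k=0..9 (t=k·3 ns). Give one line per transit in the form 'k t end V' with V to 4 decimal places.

0 0 source 1.0000
1 3 load 1.8182
2 6 source 2.3091
3 9 load 2.7107
4 12 source 2.9517
5 15 load 3.1489
6 18 source 3.2672
7 21 load 3.3640
8 24 source 3.4221
9 27 load 3.4696

Γ_L=0.818182, Γ_S=0.600000; launch V₁=5·50/250=1.000000
k=0 src: V=1.0000
k=1 load: inc=1.000000, refl=1.000000·0.818182=0.8182; V=0.000000+1.000000+0.818182=1.8182
k=2 src: inc=0.818182, refl=0.818182·0.600000=0.4909; V=1.000000+0.818182+0.490909=2.3091
k=3 load: inc=0.490909, refl=0.490909·0.818182=0.4017; V=1.818182+0.490909+0.401653=2.7107
k=4 src: inc=0.401653, refl=0.401653·0.600000=0.2410; V=2.309091+0.401653+0.240992=2.9517
k=5 load: inc=0.240992, refl=0.240992·0.818182=0.1972; V=2.710744+0.240992+0.197175=3.1489
k=6 src: inc=0.197175, refl=0.197175·0.600000=0.1183; V=2.951736+0.197175+0.118305=3.2672
k=7 load: inc=0.118305, refl=0.118305·0.818182=0.0968; V=3.148911+0.118305+0.096795=3.3640
k=8 src: inc=0.096795, refl=0.096795·0.600000=0.0581; V=3.267216+0.096795+0.058077=3.4221
k=9 load: inc=0.058077, refl=0.058077·0.818182=0.0475; V=3.364011+0.058077+0.047518=3.4696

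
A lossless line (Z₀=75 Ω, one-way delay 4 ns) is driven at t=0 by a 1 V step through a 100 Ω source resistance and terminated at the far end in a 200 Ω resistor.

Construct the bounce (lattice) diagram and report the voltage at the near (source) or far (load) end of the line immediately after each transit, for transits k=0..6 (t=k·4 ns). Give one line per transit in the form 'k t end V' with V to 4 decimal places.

Γ_L=0.454545, Γ_S=0.142857; launch V₁=1·75/175=0.428571
k=0 src: V=0.4286
k=1 load: inc=0.428571, refl=0.428571·0.454545=0.1948; V=0.000000+0.428571+0.194805=0.6234
k=2 src: inc=0.194805, refl=0.194805·0.142857=0.0278; V=0.428571+0.194805+0.027829=0.6512
k=3 load: inc=0.027829, refl=0.027829·0.454545=0.0126; V=0.623377+0.027829+0.012650=0.6639
k=4 src: inc=0.012650, refl=0.012650·0.142857=0.0018; V=0.651206+0.012650+0.001807=0.6657
k=5 load: inc=0.001807, refl=0.001807·0.454545=0.0008; V=0.663856+0.001807+0.000821=0.6665
k=6 src: inc=0.000821, refl=0.000821·0.142857=0.0001; V=0.665663+0.000821+0.000117=0.6666

0 0 source 0.4286
1 4 load 0.6234
2 8 source 0.6512
3 12 load 0.6639
4 16 source 0.6657
5 20 load 0.6665
6 24 source 0.6666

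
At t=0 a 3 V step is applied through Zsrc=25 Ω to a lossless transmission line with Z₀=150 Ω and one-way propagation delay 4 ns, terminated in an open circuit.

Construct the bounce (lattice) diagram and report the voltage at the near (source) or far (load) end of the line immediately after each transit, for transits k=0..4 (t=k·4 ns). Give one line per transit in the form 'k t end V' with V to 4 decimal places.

Γ_L=1.000000, Γ_S=-0.714286; launch V₁=3·150/175=2.571429
k=0 src: V=2.5714
k=1 load: inc=2.571429, refl=2.571429·1.000000=2.5714; V=0.000000+2.571429+2.571429=5.1429
k=2 src: inc=2.571429, refl=2.571429·-0.714286=-1.8367; V=2.571429+2.571429+-1.836735=3.3061
k=3 load: inc=-1.836735, refl=-1.836735·1.000000=-1.8367; V=5.142857+-1.836735+-1.836735=1.4694
k=4 src: inc=-1.836735, refl=-1.836735·-0.714286=1.3120; V=3.306122+-1.836735+1.311953=2.7813

0 0 source 2.5714
1 4 load 5.1429
2 8 source 3.3061
3 12 load 1.4694
4 16 source 2.7813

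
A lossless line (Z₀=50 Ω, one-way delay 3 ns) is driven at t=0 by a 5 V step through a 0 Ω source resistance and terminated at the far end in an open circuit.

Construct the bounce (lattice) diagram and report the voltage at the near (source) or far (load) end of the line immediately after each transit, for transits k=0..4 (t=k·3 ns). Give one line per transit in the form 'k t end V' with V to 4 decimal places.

Γ_L=1.000000, Γ_S=-1.000000; launch V₁=5·50/50=5.000000
k=0 src: V=5.0000
k=1 load: inc=5.000000, refl=5.000000·1.000000=5.0000; V=0.000000+5.000000+5.000000=10.0000
k=2 src: inc=5.000000, refl=5.000000·-1.000000=-5.0000; V=5.000000+5.000000+-5.000000=5.0000
k=3 load: inc=-5.000000, refl=-5.000000·1.000000=-5.0000; V=10.000000+-5.000000+-5.000000=0.0000
k=4 src: inc=-5.000000, refl=-5.000000·-1.000000=5.0000; V=5.000000+-5.000000+5.000000=5.0000

0 0 source 5.0000
1 3 load 10.0000
2 6 source 5.0000
3 9 load 0.0000
4 12 source 5.0000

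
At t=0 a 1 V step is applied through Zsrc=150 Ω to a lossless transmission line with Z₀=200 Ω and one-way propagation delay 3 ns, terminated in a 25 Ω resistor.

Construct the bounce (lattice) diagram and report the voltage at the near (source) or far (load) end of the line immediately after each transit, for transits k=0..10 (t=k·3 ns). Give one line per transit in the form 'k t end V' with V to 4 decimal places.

0 0 source 0.5714
1 3 load 0.1270
2 6 source 0.1905
3 9 load 0.1411
4 12 source 0.1481
5 15 load 0.1427
6 18 source 0.1434
7 21 load 0.1428
8 24 source 0.1429
9 27 load 0.1429
10 30 source 0.1429

Γ_L=-0.777778, Γ_S=-0.142857; launch V₁=1·200/350=0.571429
k=0 src: V=0.5714
k=1 load: inc=0.571429, refl=0.571429·-0.777778=-0.4444; V=0.000000+0.571429+-0.444444=0.1270
k=2 src: inc=-0.444444, refl=-0.444444·-0.142857=0.0635; V=0.571429+-0.444444+0.063492=0.1905
k=3 load: inc=0.063492, refl=0.063492·-0.777778=-0.0494; V=0.126984+0.063492+-0.049383=0.1411
k=4 src: inc=-0.049383, refl=-0.049383·-0.142857=0.0071; V=0.190476+-0.049383+0.007055=0.1481
k=5 load: inc=0.007055, refl=0.007055·-0.777778=-0.0055; V=0.141093+0.007055+-0.005487=0.1427
k=6 src: inc=-0.005487, refl=-0.005487·-0.142857=0.0008; V=0.148148+-0.005487+0.000784=0.1434
k=7 load: inc=0.000784, refl=0.000784·-0.777778=-0.0006; V=0.142661+0.000784+-0.000610=0.1428
k=8 src: inc=-0.000610, refl=-0.000610·-0.142857=0.0001; V=0.143445+-0.000610+0.000087=0.1429
k=9 load: inc=0.000087, refl=0.000087·-0.777778=-0.0001; V=0.142835+0.000087+-0.000068=0.1429
k=10 src: inc=-0.000068, refl=-0.000068·-0.142857=0.0000; V=0.142922+-0.000068+0.000010=0.1429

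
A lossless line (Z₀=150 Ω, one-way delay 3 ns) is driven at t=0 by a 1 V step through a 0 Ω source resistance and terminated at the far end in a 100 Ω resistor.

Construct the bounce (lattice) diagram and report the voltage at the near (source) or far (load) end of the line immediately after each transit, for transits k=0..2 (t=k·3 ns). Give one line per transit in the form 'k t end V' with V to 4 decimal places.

0 0 source 1.0000
1 3 load 0.8000
2 6 source 1.0000

Γ_L=-0.200000, Γ_S=-1.000000; launch V₁=1·150/150=1.000000
k=0 src: V=1.0000
k=1 load: inc=1.000000, refl=1.000000·-0.200000=-0.2000; V=0.000000+1.000000+-0.200000=0.8000
k=2 src: inc=-0.200000, refl=-0.200000·-1.000000=0.2000; V=1.000000+-0.200000+0.200000=1.0000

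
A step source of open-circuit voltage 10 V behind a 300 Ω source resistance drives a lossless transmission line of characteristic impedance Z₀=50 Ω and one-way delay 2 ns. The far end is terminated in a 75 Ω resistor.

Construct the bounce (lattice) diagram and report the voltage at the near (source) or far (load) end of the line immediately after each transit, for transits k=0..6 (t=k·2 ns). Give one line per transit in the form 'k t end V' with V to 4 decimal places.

Γ_L=0.200000, Γ_S=0.714286; launch V₁=10·50/350=1.428571
k=0 src: V=1.4286
k=1 load: inc=1.428571, refl=1.428571·0.200000=0.2857; V=0.000000+1.428571+0.285714=1.7143
k=2 src: inc=0.285714, refl=0.285714·0.714286=0.2041; V=1.428571+0.285714+0.204082=1.9184
k=3 load: inc=0.204082, refl=0.204082·0.200000=0.0408; V=1.714286+0.204082+0.040816=1.9592
k=4 src: inc=0.040816, refl=0.040816·0.714286=0.0292; V=1.918367+0.040816+0.029155=1.9883
k=5 load: inc=0.029155, refl=0.029155·0.200000=0.0058; V=1.959184+0.029155+0.005831=1.9942
k=6 src: inc=0.005831, refl=0.005831·0.714286=0.0042; V=1.988338+0.005831+0.004165=1.9983

0 0 source 1.4286
1 2 load 1.7143
2 4 source 1.9184
3 6 load 1.9592
4 8 source 1.9883
5 10 load 1.9942
6 12 source 1.9983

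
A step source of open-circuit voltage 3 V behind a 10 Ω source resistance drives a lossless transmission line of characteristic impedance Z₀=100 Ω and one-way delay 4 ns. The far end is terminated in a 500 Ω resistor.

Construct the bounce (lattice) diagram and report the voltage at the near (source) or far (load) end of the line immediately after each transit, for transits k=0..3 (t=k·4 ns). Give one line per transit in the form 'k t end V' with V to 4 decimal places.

0 0 source 2.7273
1 4 load 4.5455
2 8 source 3.0579
3 12 load 2.0661

Γ_L=0.666667, Γ_S=-0.818182; launch V₁=3·100/110=2.727273
k=0 src: V=2.7273
k=1 load: inc=2.727273, refl=2.727273·0.666667=1.8182; V=0.000000+2.727273+1.818182=4.5455
k=2 src: inc=1.818182, refl=1.818182·-0.818182=-1.4876; V=2.727273+1.818182+-1.487603=3.0579
k=3 load: inc=-1.487603, refl=-1.487603·0.666667=-0.9917; V=4.545455+-1.487603+-0.991736=2.0661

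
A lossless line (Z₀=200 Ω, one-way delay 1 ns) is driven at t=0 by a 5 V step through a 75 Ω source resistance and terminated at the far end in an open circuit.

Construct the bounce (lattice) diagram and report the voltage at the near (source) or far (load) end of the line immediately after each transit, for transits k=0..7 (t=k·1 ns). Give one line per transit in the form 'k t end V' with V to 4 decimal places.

0 0 source 3.6364
1 1 load 7.2727
2 2 source 5.6198
3 3 load 3.9669
4 4 source 4.7183
5 5 load 5.4696
6 6 source 5.1281
7 7 load 4.7866

Γ_L=1.000000, Γ_S=-0.454545; launch V₁=5·200/275=3.636364
k=0 src: V=3.6364
k=1 load: inc=3.636364, refl=3.636364·1.000000=3.6364; V=0.000000+3.636364+3.636364=7.2727
k=2 src: inc=3.636364, refl=3.636364·-0.454545=-1.6529; V=3.636364+3.636364+-1.652893=5.6198
k=3 load: inc=-1.652893, refl=-1.652893·1.000000=-1.6529; V=7.272727+-1.652893+-1.652893=3.9669
k=4 src: inc=-1.652893, refl=-1.652893·-0.454545=0.7513; V=5.619835+-1.652893+0.751315=4.7183
k=5 load: inc=0.751315, refl=0.751315·1.000000=0.7513; V=3.966942+0.751315+0.751315=5.4696
k=6 src: inc=0.751315, refl=0.751315·-0.454545=-0.3415; V=4.718257+0.751315+-0.341507=5.1281
k=7 load: inc=-0.341507, refl=-0.341507·1.000000=-0.3415; V=5.469572+-0.341507+-0.341507=4.7866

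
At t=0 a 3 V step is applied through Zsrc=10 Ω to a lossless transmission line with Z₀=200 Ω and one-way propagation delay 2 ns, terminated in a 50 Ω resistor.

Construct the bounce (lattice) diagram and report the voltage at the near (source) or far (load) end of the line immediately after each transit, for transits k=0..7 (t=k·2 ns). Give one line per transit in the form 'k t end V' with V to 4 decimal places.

0 0 source 2.8571
1 2 load 1.1429
2 4 source 2.6939
3 6 load 1.7633
4 8 source 2.6052
5 10 load 2.1001
6 12 source 2.5571
7 14 load 2.2829

Γ_L=-0.600000, Γ_S=-0.904762; launch V₁=3·200/210=2.857143
k=0 src: V=2.8571
k=1 load: inc=2.857143, refl=2.857143·-0.600000=-1.7143; V=0.000000+2.857143+-1.714286=1.1429
k=2 src: inc=-1.714286, refl=-1.714286·-0.904762=1.5510; V=2.857143+-1.714286+1.551020=2.6939
k=3 load: inc=1.551020, refl=1.551020·-0.600000=-0.9306; V=1.142857+1.551020+-0.930612=1.7633
k=4 src: inc=-0.930612, refl=-0.930612·-0.904762=0.8420; V=2.693878+-0.930612+0.841983=2.6052
k=5 load: inc=0.841983, refl=0.841983·-0.600000=-0.5052; V=1.763265+0.841983+-0.505190=2.1001
k=6 src: inc=-0.505190, refl=-0.505190·-0.904762=0.4571; V=2.605248+-0.505190+0.457076=2.5571
k=7 load: inc=0.457076, refl=0.457076·-0.600000=-0.2742; V=2.100058+0.457076+-0.274246=2.2829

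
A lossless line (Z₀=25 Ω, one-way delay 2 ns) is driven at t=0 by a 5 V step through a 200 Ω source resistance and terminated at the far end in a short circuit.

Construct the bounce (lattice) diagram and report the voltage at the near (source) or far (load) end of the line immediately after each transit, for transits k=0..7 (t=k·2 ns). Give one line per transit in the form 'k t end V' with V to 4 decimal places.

0 0 source 0.5556
1 2 load 0.0000
2 4 source -0.4321
3 6 load 0.0000
4 8 source 0.3361
5 10 load 0.0000
6 12 source -0.2614
7 14 load 0.0000

Γ_L=-1.000000, Γ_S=0.777778; launch V₁=5·25/225=0.555556
k=0 src: V=0.5556
k=1 load: inc=0.555556, refl=0.555556·-1.000000=-0.5556; V=0.000000+0.555556+-0.555556=0.0000
k=2 src: inc=-0.555556, refl=-0.555556·0.777778=-0.4321; V=0.555556+-0.555556+-0.432099=-0.4321
k=3 load: inc=-0.432099, refl=-0.432099·-1.000000=0.4321; V=0.000000+-0.432099+0.432099=0.0000
k=4 src: inc=0.432099, refl=0.432099·0.777778=0.3361; V=-0.432099+0.432099+0.336077=0.3361
k=5 load: inc=0.336077, refl=0.336077·-1.000000=-0.3361; V=0.000000+0.336077+-0.336077=0.0000
k=6 src: inc=-0.336077, refl=-0.336077·0.777778=-0.2614; V=0.336077+-0.336077+-0.261393=-0.2614
k=7 load: inc=-0.261393, refl=-0.261393·-1.000000=0.2614; V=0.000000+-0.261393+0.261393=0.0000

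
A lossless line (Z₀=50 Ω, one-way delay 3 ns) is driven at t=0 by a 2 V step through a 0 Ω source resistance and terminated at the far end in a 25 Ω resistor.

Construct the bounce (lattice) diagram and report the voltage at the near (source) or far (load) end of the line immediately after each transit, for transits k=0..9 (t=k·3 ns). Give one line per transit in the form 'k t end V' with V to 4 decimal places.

0 0 source 2.0000
1 3 load 1.3333
2 6 source 2.0000
3 9 load 1.7778
4 12 source 2.0000
5 15 load 1.9259
6 18 source 2.0000
7 21 load 1.9753
8 24 source 2.0000
9 27 load 1.9918

Γ_L=-0.333333, Γ_S=-1.000000; launch V₁=2·50/50=2.000000
k=0 src: V=2.0000
k=1 load: inc=2.000000, refl=2.000000·-0.333333=-0.6667; V=0.000000+2.000000+-0.666667=1.3333
k=2 src: inc=-0.666667, refl=-0.666667·-1.000000=0.6667; V=2.000000+-0.666667+0.666667=2.0000
k=3 load: inc=0.666667, refl=0.666667·-0.333333=-0.2222; V=1.333333+0.666667+-0.222222=1.7778
k=4 src: inc=-0.222222, refl=-0.222222·-1.000000=0.2222; V=2.000000+-0.222222+0.222222=2.0000
k=5 load: inc=0.222222, refl=0.222222·-0.333333=-0.0741; V=1.777778+0.222222+-0.074074=1.9259
k=6 src: inc=-0.074074, refl=-0.074074·-1.000000=0.0741; V=2.000000+-0.074074+0.074074=2.0000
k=7 load: inc=0.074074, refl=0.074074·-0.333333=-0.0247; V=1.925926+0.074074+-0.024691=1.9753
k=8 src: inc=-0.024691, refl=-0.024691·-1.000000=0.0247; V=2.000000+-0.024691+0.024691=2.0000
k=9 load: inc=0.024691, refl=0.024691·-0.333333=-0.0082; V=1.975309+0.024691+-0.008230=1.9918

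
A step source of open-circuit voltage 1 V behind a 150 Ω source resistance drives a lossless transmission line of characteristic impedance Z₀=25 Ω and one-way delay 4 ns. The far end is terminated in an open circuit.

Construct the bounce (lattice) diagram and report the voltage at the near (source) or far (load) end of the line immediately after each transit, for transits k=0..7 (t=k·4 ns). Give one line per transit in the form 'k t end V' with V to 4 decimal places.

0 0 source 0.1429
1 4 load 0.2857
2 8 source 0.3878
3 12 load 0.4898
4 16 source 0.5627
5 20 load 0.6356
6 24 source 0.6876
7 28 load 0.7397

Γ_L=1.000000, Γ_S=0.714286; launch V₁=1·25/175=0.142857
k=0 src: V=0.1429
k=1 load: inc=0.142857, refl=0.142857·1.000000=0.1429; V=0.000000+0.142857+0.142857=0.2857
k=2 src: inc=0.142857, refl=0.142857·0.714286=0.1020; V=0.142857+0.142857+0.102041=0.3878
k=3 load: inc=0.102041, refl=0.102041·1.000000=0.1020; V=0.285714+0.102041+0.102041=0.4898
k=4 src: inc=0.102041, refl=0.102041·0.714286=0.0729; V=0.387755+0.102041+0.072886=0.5627
k=5 load: inc=0.072886, refl=0.072886·1.000000=0.0729; V=0.489796+0.072886+0.072886=0.6356
k=6 src: inc=0.072886, refl=0.072886·0.714286=0.0521; V=0.562682+0.072886+0.052062=0.6876
k=7 load: inc=0.052062, refl=0.052062·1.000000=0.0521; V=0.635569+0.052062+0.052062=0.7397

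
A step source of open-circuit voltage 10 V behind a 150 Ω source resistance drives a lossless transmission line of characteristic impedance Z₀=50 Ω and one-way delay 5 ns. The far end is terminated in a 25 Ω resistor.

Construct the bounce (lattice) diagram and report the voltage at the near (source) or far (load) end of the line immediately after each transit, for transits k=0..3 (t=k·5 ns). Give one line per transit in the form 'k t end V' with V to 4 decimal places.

Γ_L=-0.333333, Γ_S=0.500000; launch V₁=10·50/200=2.500000
k=0 src: V=2.5000
k=1 load: inc=2.500000, refl=2.500000·-0.333333=-0.8333; V=0.000000+2.500000+-0.833333=1.6667
k=2 src: inc=-0.833333, refl=-0.833333·0.500000=-0.4167; V=2.500000+-0.833333+-0.416667=1.2500
k=3 load: inc=-0.416667, refl=-0.416667·-0.333333=0.1389; V=1.666667+-0.416667+0.138889=1.3889

0 0 source 2.5000
1 5 load 1.6667
2 10 source 1.2500
3 15 load 1.3889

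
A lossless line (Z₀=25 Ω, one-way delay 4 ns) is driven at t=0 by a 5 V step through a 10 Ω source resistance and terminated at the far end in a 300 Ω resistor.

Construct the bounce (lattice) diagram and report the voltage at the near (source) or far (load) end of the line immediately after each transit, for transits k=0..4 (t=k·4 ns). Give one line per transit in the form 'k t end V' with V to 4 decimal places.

0 0 source 3.5714
1 4 load 6.5934
2 8 source 5.2983
3 12 load 4.2024
4 16 source 4.6721

Γ_L=0.846154, Γ_S=-0.428571; launch V₁=5·25/35=3.571429
k=0 src: V=3.5714
k=1 load: inc=3.571429, refl=3.571429·0.846154=3.0220; V=0.000000+3.571429+3.021978=6.5934
k=2 src: inc=3.021978, refl=3.021978·-0.428571=-1.2951; V=3.571429+3.021978+-1.295133=5.2983
k=3 load: inc=-1.295133, refl=-1.295133·0.846154=-1.0959; V=6.593407+-1.295133+-1.095882=4.2024
k=4 src: inc=-1.095882, refl=-1.095882·-0.428571=0.4697; V=5.298273+-1.095882+0.469664=4.6721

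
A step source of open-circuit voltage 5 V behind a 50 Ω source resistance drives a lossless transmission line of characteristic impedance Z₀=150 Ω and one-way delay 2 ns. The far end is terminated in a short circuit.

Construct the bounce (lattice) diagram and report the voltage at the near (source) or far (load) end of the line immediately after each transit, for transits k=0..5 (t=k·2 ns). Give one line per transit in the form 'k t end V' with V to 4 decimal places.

Γ_L=-1.000000, Γ_S=-0.500000; launch V₁=5·150/200=3.750000
k=0 src: V=3.7500
k=1 load: inc=3.750000, refl=3.750000·-1.000000=-3.7500; V=0.000000+3.750000+-3.750000=0.0000
k=2 src: inc=-3.750000, refl=-3.750000·-0.500000=1.8750; V=3.750000+-3.750000+1.875000=1.8750
k=3 load: inc=1.875000, refl=1.875000·-1.000000=-1.8750; V=0.000000+1.875000+-1.875000=0.0000
k=4 src: inc=-1.875000, refl=-1.875000·-0.500000=0.9375; V=1.875000+-1.875000+0.937500=0.9375
k=5 load: inc=0.937500, refl=0.937500·-1.000000=-0.9375; V=0.000000+0.937500+-0.937500=0.0000

0 0 source 3.7500
1 2 load 0.0000
2 4 source 1.8750
3 6 load 0.0000
4 8 source 0.9375
5 10 load 0.0000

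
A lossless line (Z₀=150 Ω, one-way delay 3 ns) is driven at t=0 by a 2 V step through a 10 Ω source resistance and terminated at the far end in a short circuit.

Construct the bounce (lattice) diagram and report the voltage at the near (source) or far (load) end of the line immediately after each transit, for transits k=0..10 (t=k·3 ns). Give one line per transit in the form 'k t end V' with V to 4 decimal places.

Γ_L=-1.000000, Γ_S=-0.875000; launch V₁=2·150/160=1.875000
k=0 src: V=1.8750
k=1 load: inc=1.875000, refl=1.875000·-1.000000=-1.8750; V=0.000000+1.875000+-1.875000=0.0000
k=2 src: inc=-1.875000, refl=-1.875000·-0.875000=1.6406; V=1.875000+-1.875000+1.640625=1.6406
k=3 load: inc=1.640625, refl=1.640625·-1.000000=-1.6406; V=0.000000+1.640625+-1.640625=0.0000
k=4 src: inc=-1.640625, refl=-1.640625·-0.875000=1.4355; V=1.640625+-1.640625+1.435547=1.4355
k=5 load: inc=1.435547, refl=1.435547·-1.000000=-1.4355; V=0.000000+1.435547+-1.435547=0.0000
k=6 src: inc=-1.435547, refl=-1.435547·-0.875000=1.2561; V=1.435547+-1.435547+1.256104=1.2561
k=7 load: inc=1.256104, refl=1.256104·-1.000000=-1.2561; V=0.000000+1.256104+-1.256104=0.0000
k=8 src: inc=-1.256104, refl=-1.256104·-0.875000=1.0991; V=1.256104+-1.256104+1.099091=1.0991
k=9 load: inc=1.099091, refl=1.099091·-1.000000=-1.0991; V=0.000000+1.099091+-1.099091=0.0000
k=10 src: inc=-1.099091, refl=-1.099091·-0.875000=0.9617; V=1.099091+-1.099091+0.961704=0.9617

0 0 source 1.8750
1 3 load 0.0000
2 6 source 1.6406
3 9 load 0.0000
4 12 source 1.4355
5 15 load 0.0000
6 18 source 1.2561
7 21 load 0.0000
8 24 source 1.0991
9 27 load 0.0000
10 30 source 0.9617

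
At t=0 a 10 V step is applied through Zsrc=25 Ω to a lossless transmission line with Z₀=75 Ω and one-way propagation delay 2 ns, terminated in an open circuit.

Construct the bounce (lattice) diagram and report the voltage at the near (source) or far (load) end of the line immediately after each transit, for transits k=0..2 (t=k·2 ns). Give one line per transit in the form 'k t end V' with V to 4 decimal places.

0 0 source 7.5000
1 2 load 15.0000
2 4 source 11.2500

Γ_L=1.000000, Γ_S=-0.500000; launch V₁=10·75/100=7.500000
k=0 src: V=7.5000
k=1 load: inc=7.500000, refl=7.500000·1.000000=7.5000; V=0.000000+7.500000+7.500000=15.0000
k=2 src: inc=7.500000, refl=7.500000·-0.500000=-3.7500; V=7.500000+7.500000+-3.750000=11.2500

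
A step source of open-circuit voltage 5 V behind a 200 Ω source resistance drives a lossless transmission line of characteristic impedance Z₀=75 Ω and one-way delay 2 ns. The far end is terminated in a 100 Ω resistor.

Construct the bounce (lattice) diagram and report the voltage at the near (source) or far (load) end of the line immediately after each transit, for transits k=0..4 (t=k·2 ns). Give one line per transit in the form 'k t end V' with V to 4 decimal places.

Γ_L=0.142857, Γ_S=0.454545; launch V₁=5·75/275=1.363636
k=0 src: V=1.3636
k=1 load: inc=1.363636, refl=1.363636·0.142857=0.1948; V=0.000000+1.363636+0.194805=1.5584
k=2 src: inc=0.194805, refl=0.194805·0.454545=0.0885; V=1.363636+0.194805+0.088548=1.6470
k=3 load: inc=0.088548, refl=0.088548·0.142857=0.0126; V=1.558442+0.088548+0.012650=1.6596
k=4 src: inc=0.012650, refl=0.012650·0.454545=0.0057; V=1.646989+0.012650+0.005750=1.6654

0 0 source 1.3636
1 2 load 1.5584
2 4 source 1.6470
3 6 load 1.6596
4 8 source 1.6654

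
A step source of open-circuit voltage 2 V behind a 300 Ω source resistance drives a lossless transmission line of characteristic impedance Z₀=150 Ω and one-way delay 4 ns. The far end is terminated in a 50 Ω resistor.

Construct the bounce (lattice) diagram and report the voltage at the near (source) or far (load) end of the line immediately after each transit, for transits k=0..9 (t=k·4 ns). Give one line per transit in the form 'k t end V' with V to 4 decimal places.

Γ_L=-0.500000, Γ_S=0.333333; launch V₁=2·150/450=0.666667
k=0 src: V=0.6667
k=1 load: inc=0.666667, refl=0.666667·-0.500000=-0.3333; V=0.000000+0.666667+-0.333333=0.3333
k=2 src: inc=-0.333333, refl=-0.333333·0.333333=-0.1111; V=0.666667+-0.333333+-0.111111=0.2222
k=3 load: inc=-0.111111, refl=-0.111111·-0.500000=0.0556; V=0.333333+-0.111111+0.055556=0.2778
k=4 src: inc=0.055556, refl=0.055556·0.333333=0.0185; V=0.222222+0.055556+0.018519=0.2963
k=5 load: inc=0.018519, refl=0.018519·-0.500000=-0.0093; V=0.277778+0.018519+-0.009259=0.2870
k=6 src: inc=-0.009259, refl=-0.009259·0.333333=-0.0031; V=0.296296+-0.009259+-0.003086=0.2840
k=7 load: inc=-0.003086, refl=-0.003086·-0.500000=0.0015; V=0.287037+-0.003086+0.001543=0.2855
k=8 src: inc=0.001543, refl=0.001543·0.333333=0.0005; V=0.283951+0.001543+0.000514=0.2860
k=9 load: inc=0.000514, refl=0.000514·-0.500000=-0.0003; V=0.285494+0.000514+-0.000257=0.2858

0 0 source 0.6667
1 4 load 0.3333
2 8 source 0.2222
3 12 load 0.2778
4 16 source 0.2963
5 20 load 0.2870
6 24 source 0.2840
7 28 load 0.2855
8 32 source 0.2860
9 36 load 0.2858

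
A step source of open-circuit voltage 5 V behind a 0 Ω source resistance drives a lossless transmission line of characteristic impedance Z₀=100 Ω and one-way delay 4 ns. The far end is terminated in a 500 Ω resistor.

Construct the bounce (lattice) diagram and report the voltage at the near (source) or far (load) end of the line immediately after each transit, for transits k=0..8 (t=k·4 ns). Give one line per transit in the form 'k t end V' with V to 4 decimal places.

Γ_L=0.666667, Γ_S=-1.000000; launch V₁=5·100/100=5.000000
k=0 src: V=5.0000
k=1 load: inc=5.000000, refl=5.000000·0.666667=3.3333; V=0.000000+5.000000+3.333333=8.3333
k=2 src: inc=3.333333, refl=3.333333·-1.000000=-3.3333; V=5.000000+3.333333+-3.333333=5.0000
k=3 load: inc=-3.333333, refl=-3.333333·0.666667=-2.2222; V=8.333333+-3.333333+-2.222222=2.7778
k=4 src: inc=-2.222222, refl=-2.222222·-1.000000=2.2222; V=5.000000+-2.222222+2.222222=5.0000
k=5 load: inc=2.222222, refl=2.222222·0.666667=1.4815; V=2.777778+2.222222+1.481481=6.4815
k=6 src: inc=1.481481, refl=1.481481·-1.000000=-1.4815; V=5.000000+1.481481+-1.481481=5.0000
k=7 load: inc=-1.481481, refl=-1.481481·0.666667=-0.9877; V=6.481481+-1.481481+-0.987654=4.0123
k=8 src: inc=-0.987654, refl=-0.987654·-1.000000=0.9877; V=5.000000+-0.987654+0.987654=5.0000

0 0 source 5.0000
1 4 load 8.3333
2 8 source 5.0000
3 12 load 2.7778
4 16 source 5.0000
5 20 load 6.4815
6 24 source 5.0000
7 28 load 4.0123
8 32 source 5.0000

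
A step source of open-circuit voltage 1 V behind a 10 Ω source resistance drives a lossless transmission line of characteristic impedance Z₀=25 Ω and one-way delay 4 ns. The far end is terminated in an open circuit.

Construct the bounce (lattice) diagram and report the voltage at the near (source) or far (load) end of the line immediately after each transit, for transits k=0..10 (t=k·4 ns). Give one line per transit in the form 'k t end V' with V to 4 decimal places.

Γ_L=1.000000, Γ_S=-0.428571; launch V₁=1·25/35=0.714286
k=0 src: V=0.7143
k=1 load: inc=0.714286, refl=0.714286·1.000000=0.7143; V=0.000000+0.714286+0.714286=1.4286
k=2 src: inc=0.714286, refl=0.714286·-0.428571=-0.3061; V=0.714286+0.714286+-0.306122=1.1224
k=3 load: inc=-0.306122, refl=-0.306122·1.000000=-0.3061; V=1.428571+-0.306122+-0.306122=0.8163
k=4 src: inc=-0.306122, refl=-0.306122·-0.428571=0.1312; V=1.122449+-0.306122+0.131195=0.9475
k=5 load: inc=0.131195, refl=0.131195·1.000000=0.1312; V=0.816327+0.131195+0.131195=1.0787
k=6 src: inc=0.131195, refl=0.131195·-0.428571=-0.0562; V=0.947522+0.131195+-0.056227=1.0225
k=7 load: inc=-0.056227, refl=-0.056227·1.000000=-0.0562; V=1.078717+-0.056227+-0.056227=0.9663
k=8 src: inc=-0.056227, refl=-0.056227·-0.428571=0.0241; V=1.022491+-0.056227+0.024097=0.9904
k=9 load: inc=0.024097, refl=0.024097·1.000000=0.0241; V=0.966264+0.024097+0.024097=1.0145
k=10 src: inc=0.024097, refl=0.024097·-0.428571=-0.0103; V=0.990361+0.024097+-0.010327=1.0041

0 0 source 0.7143
1 4 load 1.4286
2 8 source 1.1224
3 12 load 0.8163
4 16 source 0.9475
5 20 load 1.0787
6 24 source 1.0225
7 28 load 0.9663
8 32 source 0.9904
9 36 load 1.0145
10 40 source 1.0041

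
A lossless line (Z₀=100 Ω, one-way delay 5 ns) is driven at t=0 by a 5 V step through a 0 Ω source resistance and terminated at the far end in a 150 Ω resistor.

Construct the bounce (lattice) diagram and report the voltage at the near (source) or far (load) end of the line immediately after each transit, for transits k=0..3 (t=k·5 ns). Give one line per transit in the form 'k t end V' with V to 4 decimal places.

Γ_L=0.200000, Γ_S=-1.000000; launch V₁=5·100/100=5.000000
k=0 src: V=5.0000
k=1 load: inc=5.000000, refl=5.000000·0.200000=1.0000; V=0.000000+5.000000+1.000000=6.0000
k=2 src: inc=1.000000, refl=1.000000·-1.000000=-1.0000; V=5.000000+1.000000+-1.000000=5.0000
k=3 load: inc=-1.000000, refl=-1.000000·0.200000=-0.2000; V=6.000000+-1.000000+-0.200000=4.8000

0 0 source 5.0000
1 5 load 6.0000
2 10 source 5.0000
3 15 load 4.8000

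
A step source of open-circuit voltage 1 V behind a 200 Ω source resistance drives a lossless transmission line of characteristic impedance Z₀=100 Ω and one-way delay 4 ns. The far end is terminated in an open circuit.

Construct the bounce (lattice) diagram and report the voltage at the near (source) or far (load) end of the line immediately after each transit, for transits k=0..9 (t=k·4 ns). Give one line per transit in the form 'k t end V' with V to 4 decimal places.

0 0 source 0.3333
1 4 load 0.6667
2 8 source 0.7778
3 12 load 0.8889
4 16 source 0.9259
5 20 load 0.9630
6 24 source 0.9753
7 28 load 0.9877
8 32 source 0.9918
9 36 load 0.9959

Γ_L=1.000000, Γ_S=0.333333; launch V₁=1·100/300=0.333333
k=0 src: V=0.3333
k=1 load: inc=0.333333, refl=0.333333·1.000000=0.3333; V=0.000000+0.333333+0.333333=0.6667
k=2 src: inc=0.333333, refl=0.333333·0.333333=0.1111; V=0.333333+0.333333+0.111111=0.7778
k=3 load: inc=0.111111, refl=0.111111·1.000000=0.1111; V=0.666667+0.111111+0.111111=0.8889
k=4 src: inc=0.111111, refl=0.111111·0.333333=0.0370; V=0.777778+0.111111+0.037037=0.9259
k=5 load: inc=0.037037, refl=0.037037·1.000000=0.0370; V=0.888889+0.037037+0.037037=0.9630
k=6 src: inc=0.037037, refl=0.037037·0.333333=0.0123; V=0.925926+0.037037+0.012346=0.9753
k=7 load: inc=0.012346, refl=0.012346·1.000000=0.0123; V=0.962963+0.012346+0.012346=0.9877
k=8 src: inc=0.012346, refl=0.012346·0.333333=0.0041; V=0.975309+0.012346+0.004115=0.9918
k=9 load: inc=0.004115, refl=0.004115·1.000000=0.0041; V=0.987654+0.004115+0.004115=0.9959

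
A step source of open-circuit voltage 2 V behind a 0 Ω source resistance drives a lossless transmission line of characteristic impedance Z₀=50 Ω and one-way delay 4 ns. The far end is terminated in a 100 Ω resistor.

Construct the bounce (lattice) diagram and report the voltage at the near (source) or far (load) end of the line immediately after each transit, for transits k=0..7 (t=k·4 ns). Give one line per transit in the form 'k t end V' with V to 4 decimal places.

Γ_L=0.333333, Γ_S=-1.000000; launch V₁=2·50/50=2.000000
k=0 src: V=2.0000
k=1 load: inc=2.000000, refl=2.000000·0.333333=0.6667; V=0.000000+2.000000+0.666667=2.6667
k=2 src: inc=0.666667, refl=0.666667·-1.000000=-0.6667; V=2.000000+0.666667+-0.666667=2.0000
k=3 load: inc=-0.666667, refl=-0.666667·0.333333=-0.2222; V=2.666667+-0.666667+-0.222222=1.7778
k=4 src: inc=-0.222222, refl=-0.222222·-1.000000=0.2222; V=2.000000+-0.222222+0.222222=2.0000
k=5 load: inc=0.222222, refl=0.222222·0.333333=0.0741; V=1.777778+0.222222+0.074074=2.0741
k=6 src: inc=0.074074, refl=0.074074·-1.000000=-0.0741; V=2.000000+0.074074+-0.074074=2.0000
k=7 load: inc=-0.074074, refl=-0.074074·0.333333=-0.0247; V=2.074074+-0.074074+-0.024691=1.9753

0 0 source 2.0000
1 4 load 2.6667
2 8 source 2.0000
3 12 load 1.7778
4 16 source 2.0000
5 20 load 2.0741
6 24 source 2.0000
7 28 load 1.9753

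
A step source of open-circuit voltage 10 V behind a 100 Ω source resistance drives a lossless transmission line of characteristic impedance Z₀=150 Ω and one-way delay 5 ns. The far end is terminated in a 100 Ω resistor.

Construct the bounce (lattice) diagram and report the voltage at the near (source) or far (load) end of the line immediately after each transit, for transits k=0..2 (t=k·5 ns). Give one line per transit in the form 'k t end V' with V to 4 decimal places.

0 0 source 6.0000
1 5 load 4.8000
2 10 source 5.0400

Γ_L=-0.200000, Γ_S=-0.200000; launch V₁=10·150/250=6.000000
k=0 src: V=6.0000
k=1 load: inc=6.000000, refl=6.000000·-0.200000=-1.2000; V=0.000000+6.000000+-1.200000=4.8000
k=2 src: inc=-1.200000, refl=-1.200000·-0.200000=0.2400; V=6.000000+-1.200000+0.240000=5.0400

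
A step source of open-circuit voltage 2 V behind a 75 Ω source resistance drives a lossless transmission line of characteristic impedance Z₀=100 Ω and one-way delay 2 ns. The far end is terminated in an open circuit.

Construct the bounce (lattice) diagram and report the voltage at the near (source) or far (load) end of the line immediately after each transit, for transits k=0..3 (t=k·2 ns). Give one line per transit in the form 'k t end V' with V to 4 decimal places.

0 0 source 1.1429
1 2 load 2.2857
2 4 source 2.1224
3 6 load 1.9592

Γ_L=1.000000, Γ_S=-0.142857; launch V₁=2·100/175=1.142857
k=0 src: V=1.1429
k=1 load: inc=1.142857, refl=1.142857·1.000000=1.1429; V=0.000000+1.142857+1.142857=2.2857
k=2 src: inc=1.142857, refl=1.142857·-0.142857=-0.1633; V=1.142857+1.142857+-0.163265=2.1224
k=3 load: inc=-0.163265, refl=-0.163265·1.000000=-0.1633; V=2.285714+-0.163265+-0.163265=1.9592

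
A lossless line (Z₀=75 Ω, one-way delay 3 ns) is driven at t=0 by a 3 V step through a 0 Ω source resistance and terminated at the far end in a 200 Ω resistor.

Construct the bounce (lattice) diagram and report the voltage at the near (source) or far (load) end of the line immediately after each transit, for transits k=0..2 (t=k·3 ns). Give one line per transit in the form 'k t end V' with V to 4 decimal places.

Γ_L=0.454545, Γ_S=-1.000000; launch V₁=3·75/75=3.000000
k=0 src: V=3.0000
k=1 load: inc=3.000000, refl=3.000000·0.454545=1.3636; V=0.000000+3.000000+1.363636=4.3636
k=2 src: inc=1.363636, refl=1.363636·-1.000000=-1.3636; V=3.000000+1.363636+-1.363636=3.0000

0 0 source 3.0000
1 3 load 4.3636
2 6 source 3.0000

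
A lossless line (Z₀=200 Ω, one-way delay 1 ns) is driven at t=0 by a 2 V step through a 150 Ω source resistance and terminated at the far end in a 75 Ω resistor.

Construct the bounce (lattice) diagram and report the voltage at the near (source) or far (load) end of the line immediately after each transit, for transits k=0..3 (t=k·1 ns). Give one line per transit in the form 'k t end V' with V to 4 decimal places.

Γ_L=-0.454545, Γ_S=-0.142857; launch V₁=2·200/350=1.142857
k=0 src: V=1.1429
k=1 load: inc=1.142857, refl=1.142857·-0.454545=-0.5195; V=0.000000+1.142857+-0.519481=0.6234
k=2 src: inc=-0.519481, refl=-0.519481·-0.142857=0.0742; V=1.142857+-0.519481+0.074212=0.6976
k=3 load: inc=0.074212, refl=0.074212·-0.454545=-0.0337; V=0.623377+0.074212+-0.033733=0.6639

0 0 source 1.1429
1 1 load 0.6234
2 2 source 0.6976
3 3 load 0.6639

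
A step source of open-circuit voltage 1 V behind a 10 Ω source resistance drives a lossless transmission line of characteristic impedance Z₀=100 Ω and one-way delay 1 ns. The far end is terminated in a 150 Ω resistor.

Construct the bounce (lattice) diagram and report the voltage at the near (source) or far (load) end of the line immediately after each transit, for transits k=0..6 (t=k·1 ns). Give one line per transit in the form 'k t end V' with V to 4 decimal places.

Γ_L=0.200000, Γ_S=-0.818182; launch V₁=1·100/110=0.909091
k=0 src: V=0.9091
k=1 load: inc=0.909091, refl=0.909091·0.200000=0.1818; V=0.000000+0.909091+0.181818=1.0909
k=2 src: inc=0.181818, refl=0.181818·-0.818182=-0.1488; V=0.909091+0.181818+-0.148760=0.9421
k=3 load: inc=-0.148760, refl=-0.148760·0.200000=-0.0298; V=1.090909+-0.148760+-0.029752=0.9124
k=4 src: inc=-0.029752, refl=-0.029752·-0.818182=0.0243; V=0.942149+-0.029752+0.024343=0.9367
k=5 load: inc=0.024343, refl=0.024343·0.200000=0.0049; V=0.912397+0.024343+0.004869=0.9416
k=6 src: inc=0.004869, refl=0.004869·-0.818182=-0.0040; V=0.936739+0.004869+-0.003983=0.9376

0 0 source 0.9091
1 1 load 1.0909
2 2 source 0.9421
3 3 load 0.9124
4 4 source 0.9367
5 5 load 0.9416
6 6 source 0.9376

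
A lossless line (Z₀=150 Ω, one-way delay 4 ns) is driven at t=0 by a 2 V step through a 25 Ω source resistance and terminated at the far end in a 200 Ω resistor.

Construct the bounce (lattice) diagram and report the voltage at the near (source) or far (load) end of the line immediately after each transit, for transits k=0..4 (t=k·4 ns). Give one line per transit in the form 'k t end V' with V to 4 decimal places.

Γ_L=0.142857, Γ_S=-0.714286; launch V₁=2·150/175=1.714286
k=0 src: V=1.7143
k=1 load: inc=1.714286, refl=1.714286·0.142857=0.2449; V=0.000000+1.714286+0.244898=1.9592
k=2 src: inc=0.244898, refl=0.244898·-0.714286=-0.1749; V=1.714286+0.244898+-0.174927=1.7843
k=3 load: inc=-0.174927, refl=-0.174927·0.142857=-0.0250; V=1.959184+-0.174927+-0.024990=1.7593
k=4 src: inc=-0.024990, refl=-0.024990·-0.714286=0.0178; V=1.784257+-0.024990+0.017850=1.7771

0 0 source 1.7143
1 4 load 1.9592
2 8 source 1.7843
3 12 load 1.7593
4 16 source 1.7771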